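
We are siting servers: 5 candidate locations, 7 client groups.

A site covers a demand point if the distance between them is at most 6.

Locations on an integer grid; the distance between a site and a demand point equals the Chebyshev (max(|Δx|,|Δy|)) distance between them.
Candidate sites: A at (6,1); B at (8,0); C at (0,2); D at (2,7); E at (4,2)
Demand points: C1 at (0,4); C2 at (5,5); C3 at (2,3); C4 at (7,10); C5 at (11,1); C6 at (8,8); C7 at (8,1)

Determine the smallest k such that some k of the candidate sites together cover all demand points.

Coverage sets (demand points within 6 of each site):
  A: {C1, C2, C3, C5, C7}
  B: {C2, C3, C5, C7}
  C: {C1, C2, C3}
  D: {C1, C2, C3, C4, C6, C7}
  E: {C1, C2, C3, C6, C7}
No single site covers all 7 demand points.
But {A, D} covers everything, so the minimum is 2.

2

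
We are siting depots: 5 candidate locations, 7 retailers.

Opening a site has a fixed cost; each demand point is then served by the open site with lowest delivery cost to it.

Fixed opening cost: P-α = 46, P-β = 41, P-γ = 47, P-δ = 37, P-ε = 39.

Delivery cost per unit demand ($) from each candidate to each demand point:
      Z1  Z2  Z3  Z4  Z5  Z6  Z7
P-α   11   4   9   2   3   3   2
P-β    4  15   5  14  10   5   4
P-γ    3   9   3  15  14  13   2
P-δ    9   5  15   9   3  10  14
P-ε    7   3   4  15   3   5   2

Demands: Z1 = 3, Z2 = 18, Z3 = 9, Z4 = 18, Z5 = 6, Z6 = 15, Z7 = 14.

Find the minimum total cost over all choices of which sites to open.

323

Open {P-α, P-ε}: assign each demand point to its cheapest open site.
  Z1→P-ε 3×7=21, Z2→P-ε 18×3=54, Z3→P-ε 9×4=36, Z4→P-α 18×2=36, Z5→P-α 6×3=18, Z6→P-α 15×3=45, Z7→P-α 14×2=28
  delivery cost 238, fixed 85 → total 323.
Compare {P-α, P-γ}: delivery cost 235 + fixed 93 = 328.
Compare {P-α, P-β}: delivery cost 256 + fixed 87 = 343.
Compare {P-α, P-γ, P-ε}: delivery cost 217 + fixed 132 = 349.
All other subsets cost ≥ 328. Minimum total cost: 323.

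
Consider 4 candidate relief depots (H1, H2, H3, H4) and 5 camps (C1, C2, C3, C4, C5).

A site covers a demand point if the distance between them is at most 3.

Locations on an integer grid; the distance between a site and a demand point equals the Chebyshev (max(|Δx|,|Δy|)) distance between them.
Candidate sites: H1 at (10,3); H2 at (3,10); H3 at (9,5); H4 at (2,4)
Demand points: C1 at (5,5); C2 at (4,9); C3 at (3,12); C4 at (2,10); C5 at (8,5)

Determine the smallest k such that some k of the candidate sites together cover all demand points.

3

Coverage sets (demand points within 3 of each site):
  H1: {C5}
  H2: {C2, C3, C4}
  H3: {C5}
  H4: {C1}
No 2 sites suffice: every size-2 union leaves at least one demand point uncovered.
But {H1, H2, H4} covers everything, so the minimum is 3.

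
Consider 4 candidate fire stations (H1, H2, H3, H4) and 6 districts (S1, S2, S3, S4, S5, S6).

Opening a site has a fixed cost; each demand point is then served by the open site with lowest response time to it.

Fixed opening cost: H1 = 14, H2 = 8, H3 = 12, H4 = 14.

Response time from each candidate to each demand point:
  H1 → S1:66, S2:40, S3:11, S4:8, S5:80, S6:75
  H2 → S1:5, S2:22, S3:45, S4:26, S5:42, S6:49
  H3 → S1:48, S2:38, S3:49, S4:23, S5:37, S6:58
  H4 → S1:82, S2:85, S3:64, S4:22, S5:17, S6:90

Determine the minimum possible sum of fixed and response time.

148

Open {H1, H2, H4}: assign each demand point to its cheapest open site.
  S1→H2 5, S2→H2 22, S3→H1 11, S4→H1 8, S5→H4 17, S6→H2 49
  response time 112, fixed 36 → total 148.
Compare {H1, H2}: response time 137 + fixed 22 = 159.
Compare {H1, H2, H3, H4}: response time 112 + fixed 48 = 160.
Compare {H1, H2, H3}: response time 132 + fixed 34 = 166.
All other subsets cost ≥ 159. Minimum total cost: 148.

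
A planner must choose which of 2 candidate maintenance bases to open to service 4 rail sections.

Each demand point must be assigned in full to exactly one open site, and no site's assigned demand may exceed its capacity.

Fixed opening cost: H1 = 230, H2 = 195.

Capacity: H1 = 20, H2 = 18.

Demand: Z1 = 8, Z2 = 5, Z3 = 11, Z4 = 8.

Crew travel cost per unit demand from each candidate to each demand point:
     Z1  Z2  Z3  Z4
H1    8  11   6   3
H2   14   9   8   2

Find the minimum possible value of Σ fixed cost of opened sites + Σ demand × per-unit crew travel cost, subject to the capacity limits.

616

Open {H1, H2}; cheapest assignment that respects the capacities:
  H1 (cap 20, load 19): Z1, Z3 — cost 8×8 + 11×6 = 130
  H2 (cap 18, load 13): Z2, Z4 — cost 5×9 + 8×2 = 61
  Shipping 191, fixed 425 → total 616.
  Any other capacity-feasible assignment to {H1, H2} ships for at least 191.
Total demand is 32 and no other set of sites has combined capacity ≥ 32, so {H1, H2} is the only feasible choice of open sites. Minimum: 616.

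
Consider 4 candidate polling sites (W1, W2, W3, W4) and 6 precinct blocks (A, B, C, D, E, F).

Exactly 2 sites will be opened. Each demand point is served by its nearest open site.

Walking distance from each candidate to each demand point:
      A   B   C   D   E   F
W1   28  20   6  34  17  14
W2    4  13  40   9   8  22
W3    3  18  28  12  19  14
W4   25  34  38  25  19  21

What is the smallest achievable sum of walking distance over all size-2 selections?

Open {W1, W2}.
  A→W2 4, B→W2 13, C→W1 6, D→W2 9, E→W2 8, F→W1 14  ⇒ total 54.
Compare {W1, W3}: total 70.
Compare {W2, W3}: total 75.
No size-2 selection does better; minimum is 54.

54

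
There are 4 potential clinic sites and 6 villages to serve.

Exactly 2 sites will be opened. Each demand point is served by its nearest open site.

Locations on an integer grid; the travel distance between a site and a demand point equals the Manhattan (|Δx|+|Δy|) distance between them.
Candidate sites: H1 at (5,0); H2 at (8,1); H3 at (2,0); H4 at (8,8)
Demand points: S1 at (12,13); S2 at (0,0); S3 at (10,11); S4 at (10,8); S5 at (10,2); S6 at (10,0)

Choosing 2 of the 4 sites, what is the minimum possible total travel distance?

31

Open {H2, H4}.
  S1→H4 9, S2→H2 9, S3→H4 5, S4→H4 2, S5→H2 3, S6→H2 3  ⇒ total 31.
Compare {H1, H4}: total 33.
Compare {H3, H4}: total 34.
No size-2 selection does better; minimum is 31.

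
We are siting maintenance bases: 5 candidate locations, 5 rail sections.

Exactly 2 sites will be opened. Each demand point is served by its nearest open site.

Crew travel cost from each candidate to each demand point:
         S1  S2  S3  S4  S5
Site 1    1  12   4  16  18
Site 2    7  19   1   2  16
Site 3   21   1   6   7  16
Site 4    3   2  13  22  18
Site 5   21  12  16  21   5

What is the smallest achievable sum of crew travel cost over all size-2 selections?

24

Open {Site 2, Site 4}.
  S1→Site 4 3, S2→Site 4 2, S3→Site 2 1, S4→Site 2 2, S5→Site 2 16  ⇒ total 24.
Compare {Site 2, Site 3}: total 27.
Compare {Site 2, Site 5}: total 27.
No size-2 selection does better; minimum is 24.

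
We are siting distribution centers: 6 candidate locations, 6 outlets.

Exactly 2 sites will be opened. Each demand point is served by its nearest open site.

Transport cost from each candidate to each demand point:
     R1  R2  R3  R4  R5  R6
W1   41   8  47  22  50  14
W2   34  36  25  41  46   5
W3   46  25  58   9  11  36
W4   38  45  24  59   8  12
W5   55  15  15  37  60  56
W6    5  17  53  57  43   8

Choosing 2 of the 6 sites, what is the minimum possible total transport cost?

Open {W3, W6}.
  R1→W6 5, R2→W6 17, R3→W6 53, R4→W3 9, R5→W3 11, R6→W6 8  ⇒ total 103.
Compare {W2, W3}: total 109.
Compare {W1, W4}: total 112.
No size-2 selection does better; minimum is 103.

103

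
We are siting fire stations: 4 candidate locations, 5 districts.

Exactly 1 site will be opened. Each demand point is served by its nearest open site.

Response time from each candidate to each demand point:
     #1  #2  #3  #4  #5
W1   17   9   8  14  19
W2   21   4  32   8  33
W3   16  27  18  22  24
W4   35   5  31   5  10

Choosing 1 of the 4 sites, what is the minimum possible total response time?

67

Open {W1}.
  #1→W1 17, #2→W1 9, #3→W1 8, #4→W1 14, #5→W1 19  ⇒ total 67.
Compare {W4}: total 86.
Compare {W2}: total 98.
No size-1 selection does better; minimum is 67.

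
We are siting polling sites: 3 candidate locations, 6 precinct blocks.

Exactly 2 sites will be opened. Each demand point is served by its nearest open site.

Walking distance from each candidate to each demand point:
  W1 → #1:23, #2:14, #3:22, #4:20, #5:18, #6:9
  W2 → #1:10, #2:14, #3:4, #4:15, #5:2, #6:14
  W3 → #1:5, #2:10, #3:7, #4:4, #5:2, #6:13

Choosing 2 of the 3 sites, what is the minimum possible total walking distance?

Open {W1, W3}.
  #1→W3 5, #2→W3 10, #3→W3 7, #4→W3 4, #5→W3 2, #6→W1 9  ⇒ total 37.
Compare {W2, W3}: total 38.
Compare {W1, W2}: total 54.

37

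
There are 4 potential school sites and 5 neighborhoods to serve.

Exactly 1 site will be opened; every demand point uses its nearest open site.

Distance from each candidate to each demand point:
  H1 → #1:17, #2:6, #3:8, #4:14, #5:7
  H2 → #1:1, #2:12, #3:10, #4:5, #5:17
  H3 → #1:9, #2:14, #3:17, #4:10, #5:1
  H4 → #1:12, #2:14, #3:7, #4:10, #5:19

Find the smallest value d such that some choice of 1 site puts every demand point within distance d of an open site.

17

Open {H1}.
  Farthest demand point is #1 at distance 17 (to H1); all others are ≤ 17.
With {H2} the worst case is 17.
With {H3} the worst case is 17.
No size-1 selection achieves below 17.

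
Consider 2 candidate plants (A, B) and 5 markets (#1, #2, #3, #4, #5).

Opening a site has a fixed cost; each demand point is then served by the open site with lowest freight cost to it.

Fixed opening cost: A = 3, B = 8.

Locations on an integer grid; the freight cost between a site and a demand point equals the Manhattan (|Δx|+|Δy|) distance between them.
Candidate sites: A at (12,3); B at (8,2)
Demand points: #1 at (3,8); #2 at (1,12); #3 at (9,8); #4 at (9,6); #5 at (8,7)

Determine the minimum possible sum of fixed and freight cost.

53

Open {B}: assign each demand point to its cheapest open site.
  #1→B 11, #2→B 17, #3→B 7, #4→B 5, #5→B 5
  freight cost 45, fixed 8 → total 53.
Compare {A, B}: freight cost 45 + fixed 11 = 56.
Compare {A}: freight cost 56 + fixed 3 = 59.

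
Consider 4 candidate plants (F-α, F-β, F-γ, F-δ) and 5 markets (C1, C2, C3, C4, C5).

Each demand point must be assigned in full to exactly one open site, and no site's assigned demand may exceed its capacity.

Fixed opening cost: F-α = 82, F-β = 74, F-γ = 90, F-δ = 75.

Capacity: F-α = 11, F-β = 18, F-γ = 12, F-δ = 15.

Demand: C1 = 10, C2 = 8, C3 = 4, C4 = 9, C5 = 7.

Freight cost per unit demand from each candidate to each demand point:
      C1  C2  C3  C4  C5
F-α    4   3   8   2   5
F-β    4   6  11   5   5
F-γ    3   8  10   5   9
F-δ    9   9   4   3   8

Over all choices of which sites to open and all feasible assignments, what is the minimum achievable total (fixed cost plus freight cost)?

Open {F-α, F-β, F-δ}; cheapest assignment that respects the capacities:
  F-α (cap 11, load 8): C2 — cost 8×3 = 24
  F-β (cap 18, load 17): C1, C5 — cost 10×4 + 7×5 = 75
  F-δ (cap 15, load 13): C3, C4 — cost 4×4 + 9×3 = 43
  Shipping 142, fixed 231 → total 373.
  Any other capacity-feasible assignment to {F-α, F-β, F-δ} ships for at least 142.
Compare {F-β, F-γ, F-δ}: its best feasible assignment gives total 395.
Compare {F-α, F-β, F-γ}: its best feasible assignment gives total 436.
Every other set of open sites that can feasibly serve all demand totals ≥ 395 even under its best assignment. Minimum: 373.

373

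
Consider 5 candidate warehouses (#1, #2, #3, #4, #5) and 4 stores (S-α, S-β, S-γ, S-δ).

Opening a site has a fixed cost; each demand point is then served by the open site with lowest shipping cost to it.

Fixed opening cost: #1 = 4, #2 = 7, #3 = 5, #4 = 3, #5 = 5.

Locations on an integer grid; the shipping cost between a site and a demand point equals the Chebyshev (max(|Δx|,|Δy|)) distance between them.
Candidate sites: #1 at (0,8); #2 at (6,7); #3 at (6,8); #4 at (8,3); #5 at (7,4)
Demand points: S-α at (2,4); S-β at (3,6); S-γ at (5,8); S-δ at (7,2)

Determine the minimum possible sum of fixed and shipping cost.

17

Open {#3, #4}: assign each demand point to its cheapest open site.
  S-α→#3 4, S-β→#3 3, S-γ→#3 1, S-δ→#4 1
  shipping cost 9, fixed 8 → total 17.
Compare {#3}: shipping cost 14 + fixed 5 = 19.
Compare {#2, #4}: shipping cost 9 + fixed 10 = 19.
Compare {#2}: shipping cost 13 + fixed 7 = 20.
All other subsets cost ≥ 19. Minimum total cost: 17.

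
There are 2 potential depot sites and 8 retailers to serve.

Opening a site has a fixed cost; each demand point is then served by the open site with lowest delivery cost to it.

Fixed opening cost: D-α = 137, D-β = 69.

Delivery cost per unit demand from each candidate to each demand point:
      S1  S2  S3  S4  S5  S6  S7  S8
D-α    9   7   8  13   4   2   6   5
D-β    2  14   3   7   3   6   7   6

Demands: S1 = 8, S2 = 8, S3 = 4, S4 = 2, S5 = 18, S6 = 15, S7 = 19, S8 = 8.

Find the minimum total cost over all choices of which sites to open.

542

Open {D-α, D-β}: assign each demand point to its cheapest open site.
  S1→D-β 8×2=16, S2→D-α 8×7=56, S3→D-β 4×3=12, S4→D-β 2×7=14, S5→D-β 18×3=54, S6→D-α 15×2=30, S7→D-α 19×6=114, S8→D-α 8×5=40
  delivery cost 336, fixed 206 → total 542.
Compare {D-β}: delivery cost 479 + fixed 69 = 548.
Compare {D-α}: delivery cost 442 + fixed 137 = 579.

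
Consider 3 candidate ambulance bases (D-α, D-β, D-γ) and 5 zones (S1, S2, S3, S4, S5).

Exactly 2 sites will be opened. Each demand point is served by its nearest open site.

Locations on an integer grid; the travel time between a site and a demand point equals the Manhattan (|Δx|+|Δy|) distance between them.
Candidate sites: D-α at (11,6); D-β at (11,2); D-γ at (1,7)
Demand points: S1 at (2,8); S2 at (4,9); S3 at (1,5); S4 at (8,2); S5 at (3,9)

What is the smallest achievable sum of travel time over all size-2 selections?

16

Open {D-β, D-γ}.
  S1→D-γ 2, S2→D-γ 5, S3→D-γ 2, S4→D-β 3, S5→D-γ 4  ⇒ total 16.
Compare {D-α, D-γ}: total 20.
Compare {D-α, D-β}: total 46.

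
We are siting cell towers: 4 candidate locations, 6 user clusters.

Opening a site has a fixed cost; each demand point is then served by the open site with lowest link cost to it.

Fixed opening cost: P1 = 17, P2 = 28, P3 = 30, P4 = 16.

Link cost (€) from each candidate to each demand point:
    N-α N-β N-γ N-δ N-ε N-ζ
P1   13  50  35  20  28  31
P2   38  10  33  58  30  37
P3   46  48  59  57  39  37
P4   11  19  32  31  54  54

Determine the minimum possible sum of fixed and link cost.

174

Open {P1, P4}: assign each demand point to its cheapest open site.
  N-α→P4 11, N-β→P4 19, N-γ→P4 32, N-δ→P1 20, N-ε→P1 28, N-ζ→P1 31
  link cost 141, fixed 33 → total 174.
Compare {P1, P2}: link cost 135 + fixed 45 = 180.
Compare {P1, P2, P4}: link cost 132 + fixed 61 = 193.
Compare {P1}: link cost 177 + fixed 17 = 194.
All other subsets cost ≥ 180. Minimum total cost: 174.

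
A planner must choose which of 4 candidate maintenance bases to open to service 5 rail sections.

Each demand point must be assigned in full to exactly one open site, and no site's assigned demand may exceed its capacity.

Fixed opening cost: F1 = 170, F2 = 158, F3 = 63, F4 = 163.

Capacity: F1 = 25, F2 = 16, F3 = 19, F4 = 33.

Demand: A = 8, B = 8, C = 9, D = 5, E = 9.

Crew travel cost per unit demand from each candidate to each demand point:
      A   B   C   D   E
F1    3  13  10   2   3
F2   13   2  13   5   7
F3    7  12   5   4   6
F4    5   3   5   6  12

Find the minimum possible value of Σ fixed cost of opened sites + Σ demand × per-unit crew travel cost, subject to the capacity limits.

409

Open {F3, F4}; cheapest assignment that respects the capacities:
  F3 (cap 19, load 14): D, E — cost 5×4 + 9×6 = 74
  F4 (cap 33, load 25): A, B, C — cost 8×5 + 8×3 + 9×5 = 109
  Shipping 183, fixed 226 → total 409.
  Any other capacity-feasible assignment to {F3, F4} ships for at least 183.
Compare {F1, F3}: its best feasible assignment gives total 435.
Compare {F1, F4}: its best feasible assignment gives total 463.
Every other set of open sites that can feasibly serve all demand totals ≥ 435 even under its best assignment. Minimum: 409.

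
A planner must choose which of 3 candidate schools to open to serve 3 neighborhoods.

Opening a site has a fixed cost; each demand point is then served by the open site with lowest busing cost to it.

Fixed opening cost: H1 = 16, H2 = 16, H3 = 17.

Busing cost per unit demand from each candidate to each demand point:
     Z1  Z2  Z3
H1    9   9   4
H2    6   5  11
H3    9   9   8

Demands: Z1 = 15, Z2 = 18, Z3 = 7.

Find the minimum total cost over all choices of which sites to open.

Open {H1, H2}: assign each demand point to its cheapest open site.
  Z1→H2 15×6=90, Z2→H2 18×5=90, Z3→H1 7×4=28
  busing cost 208, fixed 32 → total 240.
Compare {H1, H2, H3}: busing cost 208 + fixed 49 = 257.
Compare {H2, H3}: busing cost 236 + fixed 33 = 269.
Compare {H2}: busing cost 257 + fixed 16 = 273.
All other subsets cost ≥ 257. Minimum total cost: 240.

240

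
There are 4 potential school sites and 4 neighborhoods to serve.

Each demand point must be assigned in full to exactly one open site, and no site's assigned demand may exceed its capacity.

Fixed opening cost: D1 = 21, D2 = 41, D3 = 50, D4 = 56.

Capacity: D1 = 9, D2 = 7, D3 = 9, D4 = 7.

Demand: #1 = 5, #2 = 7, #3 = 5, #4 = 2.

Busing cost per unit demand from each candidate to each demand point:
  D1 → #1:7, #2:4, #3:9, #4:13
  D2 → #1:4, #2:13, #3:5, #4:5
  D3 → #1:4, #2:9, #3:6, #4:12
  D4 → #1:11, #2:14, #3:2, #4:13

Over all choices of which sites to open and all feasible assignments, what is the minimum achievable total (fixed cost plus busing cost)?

186

Open {D1, D2, D4}; cheapest assignment that respects the capacities:
  D1 (cap 9, load 7): #2 — cost 7×4 = 28
  D2 (cap 7, load 7): #1, #4 — cost 5×4 + 2×5 = 30
  D4 (cap 7, load 5): #3 — cost 5×2 = 10
  Shipping 68, fixed 118 → total 186.
  Any other capacity-feasible assignment to {D1, D2, D4} ships for at least 68.
Compare {D1, D2, D3}: its best feasible assignment gives total 195.
Compare {D1, D3, D4}: its best feasible assignment gives total 209.
Every other set of open sites that can feasibly serve all demand totals ≥ 195 even under its best assignment. Minimum: 186.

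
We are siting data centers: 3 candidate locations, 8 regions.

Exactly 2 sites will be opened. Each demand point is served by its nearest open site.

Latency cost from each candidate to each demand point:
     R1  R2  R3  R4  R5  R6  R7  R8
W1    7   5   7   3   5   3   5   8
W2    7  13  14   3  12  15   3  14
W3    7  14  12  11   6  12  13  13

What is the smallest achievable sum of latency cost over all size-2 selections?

41

Open {W1, W2}.
  R1→W1 7, R2→W1 5, R3→W1 7, R4→W1 3, R5→W1 5, R6→W1 3, R7→W2 3, R8→W1 8  ⇒ total 41.
Compare {W1, W3}: total 43.
Compare {W2, W3}: total 69.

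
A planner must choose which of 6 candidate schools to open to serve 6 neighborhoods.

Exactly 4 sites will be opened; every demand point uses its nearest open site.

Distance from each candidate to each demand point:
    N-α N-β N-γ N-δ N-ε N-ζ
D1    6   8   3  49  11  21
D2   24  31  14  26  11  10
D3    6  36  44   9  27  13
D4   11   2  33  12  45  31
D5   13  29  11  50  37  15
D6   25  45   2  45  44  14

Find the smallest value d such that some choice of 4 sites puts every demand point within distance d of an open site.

11

Open {D1, D2, D3, D4}.
  Farthest demand point is N-ε at distance 11 (to D1); all others are ≤ 11.
With {D1, D2, D3, D5} the worst case is 11.
With {D1, D2, D3, D6} the worst case is 11.
No size-4 selection achieves below 11.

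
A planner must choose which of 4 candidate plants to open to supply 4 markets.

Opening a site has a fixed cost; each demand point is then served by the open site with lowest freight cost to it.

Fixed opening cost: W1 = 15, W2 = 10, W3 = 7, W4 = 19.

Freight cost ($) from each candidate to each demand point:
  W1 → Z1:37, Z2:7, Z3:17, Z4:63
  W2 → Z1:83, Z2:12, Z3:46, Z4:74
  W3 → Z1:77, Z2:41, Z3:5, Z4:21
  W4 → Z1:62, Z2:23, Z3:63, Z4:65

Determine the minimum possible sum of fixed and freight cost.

Open {W1, W3}: assign each demand point to its cheapest open site.
  Z1→W1 37, Z2→W1 7, Z3→W3 5, Z4→W3 21
  freight cost 70, fixed 22 → total 92.
Compare {W1, W2, W3}: freight cost 70 + fixed 32 = 102.
Compare {W1, W3, W4}: freight cost 70 + fixed 41 = 111.
Compare {W1, W2, W3, W4}: freight cost 70 + fixed 51 = 121.
All other subsets cost ≥ 102. Minimum total cost: 92.

92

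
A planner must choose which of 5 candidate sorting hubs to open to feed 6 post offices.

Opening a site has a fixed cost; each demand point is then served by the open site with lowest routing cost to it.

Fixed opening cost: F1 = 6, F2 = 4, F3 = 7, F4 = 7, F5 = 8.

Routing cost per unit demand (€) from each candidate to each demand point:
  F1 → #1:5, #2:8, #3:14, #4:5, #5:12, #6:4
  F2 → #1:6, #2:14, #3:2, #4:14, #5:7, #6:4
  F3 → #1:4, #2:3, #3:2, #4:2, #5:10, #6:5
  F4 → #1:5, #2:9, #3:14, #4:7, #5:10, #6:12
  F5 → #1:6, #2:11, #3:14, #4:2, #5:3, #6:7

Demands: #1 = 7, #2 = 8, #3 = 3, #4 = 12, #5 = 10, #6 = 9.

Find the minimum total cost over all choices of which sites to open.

Open {F2, F3, F5}: assign each demand point to its cheapest open site.
  #1→F3 7×4=28, #2→F3 8×3=24, #3→F2 3×2=6, #4→F3 12×2=24, #5→F5 10×3=30, #6→F2 9×4=36
  routing cost 148, fixed 19 → total 167.
Compare {F1, F3, F5}: routing cost 148 + fixed 21 = 169.
Compare {F3, F5}: routing cost 157 + fixed 15 = 172.
Compare {F1, F2, F3, F5}: routing cost 148 + fixed 25 = 173.
All other subsets cost ≥ 169. Minimum total cost: 167.

167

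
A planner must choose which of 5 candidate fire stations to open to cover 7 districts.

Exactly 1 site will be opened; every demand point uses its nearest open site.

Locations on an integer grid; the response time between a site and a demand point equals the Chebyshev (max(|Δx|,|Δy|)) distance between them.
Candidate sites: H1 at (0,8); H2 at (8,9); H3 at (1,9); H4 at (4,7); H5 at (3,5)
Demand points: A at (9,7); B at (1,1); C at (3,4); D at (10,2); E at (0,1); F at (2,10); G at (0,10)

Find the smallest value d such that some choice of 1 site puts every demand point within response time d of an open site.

Open {H4}.
  Farthest demand point is B at response time 6 (to H4); all others are ≤ 6.
With {H5} the worst case is 7.
With {H2} the worst case is 8.
No size-1 selection achieves below 6.

6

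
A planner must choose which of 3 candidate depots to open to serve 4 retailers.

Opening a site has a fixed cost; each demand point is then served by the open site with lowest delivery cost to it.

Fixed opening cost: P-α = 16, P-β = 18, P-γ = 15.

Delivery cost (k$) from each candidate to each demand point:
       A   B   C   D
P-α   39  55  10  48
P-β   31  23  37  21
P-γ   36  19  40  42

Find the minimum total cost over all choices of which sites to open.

Open {P-α, P-β}: assign each demand point to its cheapest open site.
  A→P-β 31, B→P-β 23, C→P-α 10, D→P-β 21
  delivery cost 85, fixed 34 → total 119.
Compare {P-β}: delivery cost 112 + fixed 18 = 130.
Compare {P-α, P-β, P-γ}: delivery cost 81 + fixed 49 = 130.
Compare {P-α, P-γ}: delivery cost 107 + fixed 31 = 138.
All other subsets cost ≥ 130. Minimum total cost: 119.

119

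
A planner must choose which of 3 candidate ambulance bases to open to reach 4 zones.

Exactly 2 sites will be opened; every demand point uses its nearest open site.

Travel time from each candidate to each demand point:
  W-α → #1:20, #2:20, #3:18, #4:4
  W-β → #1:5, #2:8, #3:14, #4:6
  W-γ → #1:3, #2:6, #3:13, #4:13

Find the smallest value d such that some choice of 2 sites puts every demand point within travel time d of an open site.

Open {W-α, W-γ}.
  Farthest demand point is #3 at travel time 13 (to W-γ); all others are ≤ 13.
With {W-β, W-γ} the worst case is 13.
With {W-α, W-β} the worst case is 14.
No size-2 selection achieves below 13.

13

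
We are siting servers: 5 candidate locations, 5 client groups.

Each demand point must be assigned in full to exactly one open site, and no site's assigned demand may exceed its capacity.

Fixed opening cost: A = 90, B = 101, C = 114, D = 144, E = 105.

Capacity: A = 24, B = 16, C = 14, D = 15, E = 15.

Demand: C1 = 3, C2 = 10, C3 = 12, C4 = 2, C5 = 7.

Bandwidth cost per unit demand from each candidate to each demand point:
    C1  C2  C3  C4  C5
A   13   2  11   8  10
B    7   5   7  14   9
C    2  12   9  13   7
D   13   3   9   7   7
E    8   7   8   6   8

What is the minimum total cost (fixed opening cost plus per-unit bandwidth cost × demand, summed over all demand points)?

402

Open {A, B}; cheapest assignment that respects the capacities:
  A (cap 24, load 19): C2, C4, C5 — cost 10×2 + 2×8 + 7×10 = 106
  B (cap 16, load 15): C1, C3 — cost 3×7 + 12×7 = 105
  Shipping 211, fixed 191 → total 402.
  Any other capacity-feasible assignment to {A, B} ships for at least 211.
Compare {A, E}: its best feasible assignment gives total 421.
Compare {A, C}: its best feasible assignment gives total 427.
Every other set of open sites that can feasibly serve all demand totals ≥ 421 even under its best assignment. Minimum: 402.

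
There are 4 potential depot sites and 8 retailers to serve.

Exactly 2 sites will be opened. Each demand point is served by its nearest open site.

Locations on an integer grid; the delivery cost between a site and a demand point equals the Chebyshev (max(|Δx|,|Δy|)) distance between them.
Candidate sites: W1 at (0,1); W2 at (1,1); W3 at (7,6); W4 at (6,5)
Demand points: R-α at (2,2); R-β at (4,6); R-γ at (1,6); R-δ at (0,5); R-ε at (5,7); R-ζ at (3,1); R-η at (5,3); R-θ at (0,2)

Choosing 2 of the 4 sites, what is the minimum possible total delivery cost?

Open {W2, W4}.
  R-α→W2 1, R-β→W4 2, R-γ→W2 5, R-δ→W2 4, R-ε→W4 2, R-ζ→W2 2, R-η→W4 2, R-θ→W2 1  ⇒ total 19.
Compare {W1, W4}: total 21.
Compare {W2, W3}: total 21.
No size-2 selection does better; minimum is 19.

19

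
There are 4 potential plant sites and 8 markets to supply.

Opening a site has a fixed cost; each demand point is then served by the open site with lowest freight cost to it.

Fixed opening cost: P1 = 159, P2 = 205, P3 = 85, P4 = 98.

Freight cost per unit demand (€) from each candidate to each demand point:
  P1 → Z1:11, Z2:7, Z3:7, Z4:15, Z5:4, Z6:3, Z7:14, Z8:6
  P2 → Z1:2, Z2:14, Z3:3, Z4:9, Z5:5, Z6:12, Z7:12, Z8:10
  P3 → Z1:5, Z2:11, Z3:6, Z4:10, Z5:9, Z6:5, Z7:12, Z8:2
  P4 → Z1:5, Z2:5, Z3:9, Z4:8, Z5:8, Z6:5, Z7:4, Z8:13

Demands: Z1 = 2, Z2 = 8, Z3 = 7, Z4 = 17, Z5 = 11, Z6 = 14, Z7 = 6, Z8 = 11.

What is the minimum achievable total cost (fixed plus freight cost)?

Open {P3, P4}: assign each demand point to its cheapest open site.
  Z1→P3 2×5=10, Z2→P4 8×5=40, Z3→P3 7×6=42, Z4→P4 17×8=136, Z5→P4 11×8=88, Z6→P3 14×5=70, Z7→P4 6×4=24, Z8→P3 11×2=22
  freight cost 432, fixed 183 → total 615.
Compare {P3}: freight cost 573 + fixed 85 = 658.
Compare {P1, P4}: freight cost 411 + fixed 257 = 668.
Compare {P4}: freight cost 574 + fixed 98 = 672.
All other subsets cost ≥ 658. Minimum total cost: 615.

615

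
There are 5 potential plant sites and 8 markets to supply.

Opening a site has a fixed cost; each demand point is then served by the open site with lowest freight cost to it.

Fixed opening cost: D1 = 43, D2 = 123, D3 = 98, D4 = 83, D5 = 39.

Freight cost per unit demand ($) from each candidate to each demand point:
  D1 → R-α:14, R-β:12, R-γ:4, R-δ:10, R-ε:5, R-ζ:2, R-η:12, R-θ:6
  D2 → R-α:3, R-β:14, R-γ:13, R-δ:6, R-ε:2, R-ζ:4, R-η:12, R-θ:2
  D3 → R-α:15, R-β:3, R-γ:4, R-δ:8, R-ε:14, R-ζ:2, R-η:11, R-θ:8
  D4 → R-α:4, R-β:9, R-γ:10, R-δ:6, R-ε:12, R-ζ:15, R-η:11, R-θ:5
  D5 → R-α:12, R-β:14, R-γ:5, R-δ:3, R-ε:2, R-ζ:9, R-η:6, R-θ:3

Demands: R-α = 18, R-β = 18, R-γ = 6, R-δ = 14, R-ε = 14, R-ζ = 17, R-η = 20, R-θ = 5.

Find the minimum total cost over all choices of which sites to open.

609

Open {D3, D4, D5}: assign each demand point to its cheapest open site.
  R-α→D4 18×4=72, R-β→D3 18×3=54, R-γ→D3 6×4=24, R-δ→D5 14×3=42, R-ε→D5 14×2=28, R-ζ→D3 17×2=34, R-η→D5 20×6=120, R-θ→D5 5×3=15
  freight cost 389, fixed 220 → total 609.
Compare {D2, D3, D5}: freight cost 366 + fixed 260 = 626.
Compare {D1, D3, D4, D5}: freight cost 389 + fixed 263 = 652.
Compare {D1, D4, D5}: freight cost 497 + fixed 165 = 662.
All other subsets cost ≥ 626. Minimum total cost: 609.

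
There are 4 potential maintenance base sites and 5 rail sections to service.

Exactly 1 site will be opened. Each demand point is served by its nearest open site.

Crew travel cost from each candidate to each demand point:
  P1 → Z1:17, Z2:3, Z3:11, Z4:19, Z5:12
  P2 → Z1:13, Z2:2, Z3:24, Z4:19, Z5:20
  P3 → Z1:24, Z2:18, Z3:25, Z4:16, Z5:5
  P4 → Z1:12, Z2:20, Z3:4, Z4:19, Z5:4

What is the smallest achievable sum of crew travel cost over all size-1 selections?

Open {P4}.
  Z1→P4 12, Z2→P4 20, Z3→P4 4, Z4→P4 19, Z5→P4 4  ⇒ total 59.
Compare {P1}: total 62.
Compare {P2}: total 78.
No size-1 selection does better; minimum is 59.

59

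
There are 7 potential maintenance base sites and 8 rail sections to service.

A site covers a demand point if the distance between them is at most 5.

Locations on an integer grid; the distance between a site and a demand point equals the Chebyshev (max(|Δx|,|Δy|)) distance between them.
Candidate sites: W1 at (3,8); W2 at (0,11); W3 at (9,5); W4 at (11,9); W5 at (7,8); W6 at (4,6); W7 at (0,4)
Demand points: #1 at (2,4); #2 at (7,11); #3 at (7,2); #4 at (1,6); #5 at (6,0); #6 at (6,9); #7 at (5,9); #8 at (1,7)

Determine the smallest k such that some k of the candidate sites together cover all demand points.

Coverage sets (demand points within 5 of each site):
  W1: {#1, #2, #4, #6, #7, #8}
  W2: {#4, #7, #8}
  W3: {#3, #5, #6, #7}
  W4: {#2, #6}
  W5: {#1, #2, #6, #7}
  W6: {#1, #2, #3, #4, #6, #7, #8}
  W7: {#1, #4, #7, #8}
No single site covers all 8 demand points.
But {W1, W3} covers everything, so the minimum is 2.

2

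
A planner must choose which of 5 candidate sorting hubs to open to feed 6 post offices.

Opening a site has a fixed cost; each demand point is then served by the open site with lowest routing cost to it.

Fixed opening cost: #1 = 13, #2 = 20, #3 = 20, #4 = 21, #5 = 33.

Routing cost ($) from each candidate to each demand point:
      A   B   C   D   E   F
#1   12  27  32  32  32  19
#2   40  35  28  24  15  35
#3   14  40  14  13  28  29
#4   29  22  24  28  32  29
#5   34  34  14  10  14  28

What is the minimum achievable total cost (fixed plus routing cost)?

142

Open {#1, #5}: assign each demand point to its cheapest open site.
  A→#1 12, B→#1 27, C→#5 14, D→#5 10, E→#5 14, F→#1 19
  routing cost 96, fixed 46 → total 142.
Compare {#1, #3}: routing cost 113 + fixed 33 = 146.
Compare {#1, #2, #3}: routing cost 100 + fixed 53 = 153.
Compare {#3}: routing cost 138 + fixed 20 = 158.
All other subsets cost ≥ 146. Minimum total cost: 142.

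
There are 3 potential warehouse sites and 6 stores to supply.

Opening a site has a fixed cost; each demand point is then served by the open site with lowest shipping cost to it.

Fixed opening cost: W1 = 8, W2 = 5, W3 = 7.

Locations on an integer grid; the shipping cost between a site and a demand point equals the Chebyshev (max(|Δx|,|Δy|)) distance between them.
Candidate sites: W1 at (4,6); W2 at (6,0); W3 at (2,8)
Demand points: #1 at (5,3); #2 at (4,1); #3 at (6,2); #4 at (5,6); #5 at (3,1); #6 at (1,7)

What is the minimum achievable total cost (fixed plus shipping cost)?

26

Open {W2, W3}: assign each demand point to its cheapest open site.
  #1→W2 3, #2→W2 2, #3→W2 2, #4→W3 3, #5→W2 3, #6→W3 1
  shipping cost 14, fixed 12 → total 26.
Compare {W1, W2}: shipping cost 14 + fixed 13 = 27.
Compare {W2}: shipping cost 23 + fixed 5 = 28.
Compare {W1}: shipping cost 21 + fixed 8 = 29.
All other subsets cost ≥ 27. Minimum total cost: 26.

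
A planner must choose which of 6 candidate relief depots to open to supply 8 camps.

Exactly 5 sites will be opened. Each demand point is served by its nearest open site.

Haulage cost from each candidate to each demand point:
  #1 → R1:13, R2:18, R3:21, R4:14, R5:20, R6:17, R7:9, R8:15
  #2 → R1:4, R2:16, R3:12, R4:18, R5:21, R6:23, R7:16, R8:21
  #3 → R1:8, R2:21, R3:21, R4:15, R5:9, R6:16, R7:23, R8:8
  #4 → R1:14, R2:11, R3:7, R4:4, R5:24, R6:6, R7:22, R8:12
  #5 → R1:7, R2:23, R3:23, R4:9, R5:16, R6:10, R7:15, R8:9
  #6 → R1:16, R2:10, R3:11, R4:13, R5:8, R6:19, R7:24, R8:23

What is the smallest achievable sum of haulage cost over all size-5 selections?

56

Open {#1, #2, #3, #4, #6}.
  R1→#2 4, R2→#6 10, R3→#4 7, R4→#4 4, R5→#6 8, R6→#4 6, R7→#1 9, R8→#3 8  ⇒ total 56.
Compare {#1, #2, #4, #5, #6}: total 57.
Compare {#1, #2, #3, #4, #5}: total 58.
No size-5 selection does better; minimum is 56.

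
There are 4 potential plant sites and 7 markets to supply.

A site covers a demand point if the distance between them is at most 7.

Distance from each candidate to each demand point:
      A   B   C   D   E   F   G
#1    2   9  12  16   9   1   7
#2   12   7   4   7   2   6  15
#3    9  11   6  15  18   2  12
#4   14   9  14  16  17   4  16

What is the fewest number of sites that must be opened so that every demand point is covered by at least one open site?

2

Coverage sets (demand points within 7 of each site):
  #1: {A, F, G}
  #2: {B, C, D, E, F}
  #3: {C, F}
  #4: {F}
No single site covers all 7 demand points.
But {#1, #2} covers everything, so the minimum is 2.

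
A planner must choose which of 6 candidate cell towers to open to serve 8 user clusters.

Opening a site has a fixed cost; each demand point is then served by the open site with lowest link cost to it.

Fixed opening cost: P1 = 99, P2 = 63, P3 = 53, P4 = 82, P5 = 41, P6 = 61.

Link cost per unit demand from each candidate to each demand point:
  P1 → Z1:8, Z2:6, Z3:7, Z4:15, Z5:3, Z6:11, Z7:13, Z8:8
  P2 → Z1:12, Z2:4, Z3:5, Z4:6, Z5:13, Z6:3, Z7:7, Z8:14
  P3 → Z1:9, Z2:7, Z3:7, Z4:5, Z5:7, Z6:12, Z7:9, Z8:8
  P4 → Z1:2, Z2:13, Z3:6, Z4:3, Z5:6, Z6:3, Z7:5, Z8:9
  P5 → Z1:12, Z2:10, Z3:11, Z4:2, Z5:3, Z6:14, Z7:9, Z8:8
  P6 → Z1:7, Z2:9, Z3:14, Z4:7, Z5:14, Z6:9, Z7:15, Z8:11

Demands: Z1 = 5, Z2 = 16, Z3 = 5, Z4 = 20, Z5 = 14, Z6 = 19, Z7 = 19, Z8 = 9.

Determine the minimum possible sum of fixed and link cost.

Open {P2, P4, P5}: assign each demand point to its cheapest open site.
  Z1→P4 5×2=10, Z2→P2 16×4=64, Z3→P2 5×5=25, Z4→P5 20×2=40, Z5→P5 14×3=42, Z6→P2 19×3=57, Z7→P4 19×5=95, Z8→P5 9×8=72
  link cost 405, fixed 186 → total 591.
Compare {P2, P5}: link cost 493 + fixed 104 = 597.
Compare {P2, P4}: link cost 476 + fixed 145 = 621.
Compare {P4, P5}: link cost 506 + fixed 123 = 629.
All other subsets cost ≥ 597. Minimum total cost: 591.

591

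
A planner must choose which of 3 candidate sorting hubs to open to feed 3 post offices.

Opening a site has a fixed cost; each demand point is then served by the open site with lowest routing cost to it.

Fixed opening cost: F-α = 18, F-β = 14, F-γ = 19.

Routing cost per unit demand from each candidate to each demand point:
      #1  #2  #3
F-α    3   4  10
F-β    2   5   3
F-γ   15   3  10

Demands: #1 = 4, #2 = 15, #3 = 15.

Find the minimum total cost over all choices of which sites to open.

131

Open {F-β, F-γ}: assign each demand point to its cheapest open site.
  #1→F-β 4×2=8, #2→F-γ 15×3=45, #3→F-β 15×3=45
  routing cost 98, fixed 33 → total 131.
Compare {F-β}: routing cost 128 + fixed 14 = 142.
Compare {F-α, F-β}: routing cost 113 + fixed 32 = 145.
Compare {F-α, F-β, F-γ}: routing cost 98 + fixed 51 = 149.
All other subsets cost ≥ 142. Minimum total cost: 131.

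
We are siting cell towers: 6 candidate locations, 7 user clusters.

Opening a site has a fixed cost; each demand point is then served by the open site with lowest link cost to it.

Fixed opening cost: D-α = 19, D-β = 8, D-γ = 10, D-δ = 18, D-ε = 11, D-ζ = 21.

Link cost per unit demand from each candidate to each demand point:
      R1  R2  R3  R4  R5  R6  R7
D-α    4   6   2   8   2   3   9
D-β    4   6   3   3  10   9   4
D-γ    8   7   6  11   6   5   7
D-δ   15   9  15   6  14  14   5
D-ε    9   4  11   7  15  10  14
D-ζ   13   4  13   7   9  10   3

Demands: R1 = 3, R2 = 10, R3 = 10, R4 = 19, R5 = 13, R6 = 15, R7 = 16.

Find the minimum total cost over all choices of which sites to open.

Open {D-α, D-β, D-ζ}: assign each demand point to its cheapest open site.
  R1→D-α 3×4=12, R2→D-ζ 10×4=40, R3→D-α 10×2=20, R4→D-β 19×3=57, R5→D-α 13×2=26, R6→D-α 15×3=45, R7→D-ζ 16×3=48
  link cost 248, fixed 48 → total 296.
Compare {D-α, D-β, D-ε}: link cost 264 + fixed 38 = 302.
Compare {D-α, D-β, D-γ, D-ζ}: link cost 248 + fixed 58 = 306.
Compare {D-α, D-β, D-ε, D-ζ}: link cost 248 + fixed 59 = 307.
All other subsets cost ≥ 302. Minimum total cost: 296.

296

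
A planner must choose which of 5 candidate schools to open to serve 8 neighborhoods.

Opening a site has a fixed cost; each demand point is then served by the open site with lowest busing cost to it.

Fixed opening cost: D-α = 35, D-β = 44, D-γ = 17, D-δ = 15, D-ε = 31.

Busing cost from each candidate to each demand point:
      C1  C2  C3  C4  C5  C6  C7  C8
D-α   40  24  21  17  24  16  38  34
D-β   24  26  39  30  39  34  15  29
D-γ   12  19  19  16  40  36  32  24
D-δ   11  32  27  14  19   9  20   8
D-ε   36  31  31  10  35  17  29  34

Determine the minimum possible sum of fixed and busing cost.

151

Open {D-γ, D-δ}: assign each demand point to its cheapest open site.
  C1→D-δ 11, C2→D-γ 19, C3→D-γ 19, C4→D-δ 14, C5→D-δ 19, C6→D-δ 9, C7→D-δ 20, C8→D-δ 8
  busing cost 119, fixed 32 → total 151.
Compare {D-δ}: busing cost 140 + fixed 15 = 155.
Compare {D-α, D-δ}: busing cost 126 + fixed 50 = 176.
Compare {D-γ, D-δ, D-ε}: busing cost 115 + fixed 63 = 178.
All other subsets cost ≥ 155. Minimum total cost: 151.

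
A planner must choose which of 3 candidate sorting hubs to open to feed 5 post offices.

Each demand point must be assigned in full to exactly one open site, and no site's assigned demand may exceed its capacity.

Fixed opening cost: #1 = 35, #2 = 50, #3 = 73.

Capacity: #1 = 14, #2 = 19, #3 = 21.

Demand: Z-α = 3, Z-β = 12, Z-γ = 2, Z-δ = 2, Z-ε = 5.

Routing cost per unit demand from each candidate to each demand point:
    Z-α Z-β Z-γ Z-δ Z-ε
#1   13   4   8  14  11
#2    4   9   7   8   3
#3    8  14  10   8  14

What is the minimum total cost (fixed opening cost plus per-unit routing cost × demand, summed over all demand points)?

190

Open {#1, #2}; cheapest assignment that respects the capacities:
  #1 (cap 14, load 12): Z-β — cost 12×4 = 48
  #2 (cap 19, load 12): Z-α, Z-γ, Z-δ, Z-ε — cost 3×4 + 2×7 + 2×8 + 5×3 = 57
  Shipping 105, fixed 85 → total 190.
  Any other capacity-feasible assignment to {#1, #2} ships for at least 105.
Compare {#1, #2, #3}: its best feasible assignment gives total 263.
Compare {#1, #3}: its best feasible assignment gives total 282.
Every other set of open sites that can feasibly serve all demand totals ≥ 263 even under its best assignment. Minimum: 190.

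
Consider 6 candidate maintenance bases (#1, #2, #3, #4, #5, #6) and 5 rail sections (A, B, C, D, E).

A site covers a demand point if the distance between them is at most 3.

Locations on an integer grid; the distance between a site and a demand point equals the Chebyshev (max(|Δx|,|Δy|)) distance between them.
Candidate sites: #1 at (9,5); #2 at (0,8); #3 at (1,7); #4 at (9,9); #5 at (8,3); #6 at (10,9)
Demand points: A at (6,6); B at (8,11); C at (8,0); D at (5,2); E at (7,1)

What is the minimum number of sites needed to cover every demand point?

2

Coverage sets (demand points within 3 of each site):
  #1: {A}
  #2: {}
  #3: {}
  #4: {A, B}
  #5: {A, C, D, E}
  #6: {B}
No single site covers all 5 demand points.
But {#4, #5} covers everything, so the minimum is 2.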